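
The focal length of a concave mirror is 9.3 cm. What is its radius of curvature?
R = 2|f| = 18.6 cm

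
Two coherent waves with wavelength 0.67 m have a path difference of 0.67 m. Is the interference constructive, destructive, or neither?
constructive — path difference = 1λ, a whole number of wavelengths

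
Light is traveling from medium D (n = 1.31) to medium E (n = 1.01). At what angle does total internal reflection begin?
θc = arcsin(n₂/n₁) = 50.44°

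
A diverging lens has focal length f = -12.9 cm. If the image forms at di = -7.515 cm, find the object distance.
1/do = 1/f − 1/di → do = 18 cm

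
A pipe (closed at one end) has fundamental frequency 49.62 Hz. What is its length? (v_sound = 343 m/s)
L = v/(4f₁) = 1.728 m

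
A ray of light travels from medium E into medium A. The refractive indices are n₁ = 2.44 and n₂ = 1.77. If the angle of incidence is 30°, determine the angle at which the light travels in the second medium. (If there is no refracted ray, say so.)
sin θ₂ = (n₁/n₂)·sin θ₁ = 0.6893 → θ₂ = 43.57°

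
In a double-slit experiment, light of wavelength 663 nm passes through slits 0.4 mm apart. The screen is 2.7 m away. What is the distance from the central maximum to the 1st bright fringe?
y = mλL/d = 4.475 mm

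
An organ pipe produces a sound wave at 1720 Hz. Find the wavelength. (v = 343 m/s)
λ = v/f = 0.1994 m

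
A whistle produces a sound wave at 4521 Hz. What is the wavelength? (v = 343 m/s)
λ = v/f = 0.07587 m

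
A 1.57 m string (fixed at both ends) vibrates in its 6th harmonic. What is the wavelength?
λₙ = 2L/n = 0.5233 m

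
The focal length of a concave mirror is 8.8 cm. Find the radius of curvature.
R = 2|f| = 17.6 cm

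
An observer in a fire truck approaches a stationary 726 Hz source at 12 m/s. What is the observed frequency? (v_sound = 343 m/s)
f_obs = f·(v + v_o)/v = 751.4 Hz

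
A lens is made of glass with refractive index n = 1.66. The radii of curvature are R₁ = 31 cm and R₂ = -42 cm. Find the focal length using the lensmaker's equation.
1/f = (n − 1)(1/R₁ − 1/R₂) → f = 27.02 cm (converging lens)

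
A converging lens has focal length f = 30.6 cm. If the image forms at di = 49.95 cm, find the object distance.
1/do = 1/f − 1/di → do = 78.99 cm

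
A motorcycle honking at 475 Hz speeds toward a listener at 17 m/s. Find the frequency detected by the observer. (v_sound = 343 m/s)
f_obs = f·v/(v − v_s) = 499.8 Hz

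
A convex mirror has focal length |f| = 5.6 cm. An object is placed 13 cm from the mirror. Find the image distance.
f = −5.6 cm (convex); 1/di = 1/f − 1/do → di = -3.914 cm (virtual image, behind mirror)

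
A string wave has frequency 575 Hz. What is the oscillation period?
T = 1/f = 0.001739 s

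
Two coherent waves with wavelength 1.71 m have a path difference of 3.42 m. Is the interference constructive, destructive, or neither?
constructive — path difference = 2λ, a whole number of wavelengths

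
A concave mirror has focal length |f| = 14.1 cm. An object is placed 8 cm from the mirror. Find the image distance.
f = +14.1 cm (concave); 1/di = 1/f − 1/do → di = -18.49 cm (virtual image, behind mirror)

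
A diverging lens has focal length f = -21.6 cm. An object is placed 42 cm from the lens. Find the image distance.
1/di = 1/f − 1/do → di = -14.26 cm (virtual image)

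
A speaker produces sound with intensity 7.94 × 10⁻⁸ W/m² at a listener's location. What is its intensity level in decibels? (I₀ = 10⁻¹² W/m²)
β = 10·log₁₀(I/I₀) = 49 dB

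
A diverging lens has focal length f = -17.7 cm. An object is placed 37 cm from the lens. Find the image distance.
1/di = 1/f − 1/do → di = -11.97 cm (virtual image)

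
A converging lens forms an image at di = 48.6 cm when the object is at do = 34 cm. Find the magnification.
M = −di/do = -1.429 (inverted image)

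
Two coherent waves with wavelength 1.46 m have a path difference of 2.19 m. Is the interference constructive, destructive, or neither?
destructive — path difference = 1.5λ, an odd multiple of λ/2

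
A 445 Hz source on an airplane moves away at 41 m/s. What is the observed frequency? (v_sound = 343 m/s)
f_obs = f·v/(v + v_s) = 397.5 Hz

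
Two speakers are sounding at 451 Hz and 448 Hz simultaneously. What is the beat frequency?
3 Hz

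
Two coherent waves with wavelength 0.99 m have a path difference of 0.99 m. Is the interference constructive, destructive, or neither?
constructive — path difference = 1λ, a whole number of wavelengths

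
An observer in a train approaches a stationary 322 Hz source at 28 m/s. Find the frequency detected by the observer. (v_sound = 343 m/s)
f_obs = f·(v + v_o)/v = 348.3 Hz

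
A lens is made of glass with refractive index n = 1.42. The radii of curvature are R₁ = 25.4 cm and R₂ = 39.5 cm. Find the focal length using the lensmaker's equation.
1/f = (n − 1)(1/R₁ − 1/R₂) → f = 169.4 cm (converging lens)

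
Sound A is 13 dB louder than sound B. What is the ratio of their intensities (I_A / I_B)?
I_A/I_B = 10^(Δβ/10) = 19.95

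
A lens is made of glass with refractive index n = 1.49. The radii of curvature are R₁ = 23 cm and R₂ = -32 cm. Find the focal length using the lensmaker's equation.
1/f = (n − 1)(1/R₁ − 1/R₂) → f = 27.31 cm (converging lens)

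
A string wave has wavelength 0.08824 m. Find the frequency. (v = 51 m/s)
f = v/λ = 578 Hz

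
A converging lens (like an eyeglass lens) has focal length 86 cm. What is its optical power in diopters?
P = 1/f = 1.163 D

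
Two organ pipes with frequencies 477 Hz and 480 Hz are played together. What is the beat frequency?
3 Hz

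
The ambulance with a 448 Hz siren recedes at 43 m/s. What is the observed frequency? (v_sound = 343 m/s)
f_obs = f·v/(v + v_s) = 398.1 Hz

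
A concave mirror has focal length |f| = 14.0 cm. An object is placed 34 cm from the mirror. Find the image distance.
f = +14.0 cm (concave); 1/di = 1/f − 1/do → di = 23.8 cm (real image, in front of mirror)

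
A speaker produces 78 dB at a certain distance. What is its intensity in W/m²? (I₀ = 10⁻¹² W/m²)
I = I₀·10^(β/10) = 6.31 × 10⁻⁵ W/m²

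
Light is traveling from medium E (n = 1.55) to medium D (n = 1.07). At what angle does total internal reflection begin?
θc = arcsin(n₂/n₁) = 43.66°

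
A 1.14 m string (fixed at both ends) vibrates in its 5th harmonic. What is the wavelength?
λₙ = 2L/n = 0.456 m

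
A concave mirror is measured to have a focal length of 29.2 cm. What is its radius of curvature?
R = 2|f| = 58.4 cm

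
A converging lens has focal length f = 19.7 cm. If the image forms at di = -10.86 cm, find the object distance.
1/do = 1/f − 1/di → do = 7.001 cm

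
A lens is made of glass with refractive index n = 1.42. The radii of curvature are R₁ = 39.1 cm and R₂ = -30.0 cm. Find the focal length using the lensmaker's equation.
1/f = (n − 1)(1/R₁ − 1/R₂) → f = 40.42 cm (converging lens)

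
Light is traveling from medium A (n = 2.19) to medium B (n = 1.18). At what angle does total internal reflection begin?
θc = arcsin(n₂/n₁) = 32.6°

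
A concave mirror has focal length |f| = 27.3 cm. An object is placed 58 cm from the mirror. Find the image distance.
f = +27.3 cm (concave); 1/di = 1/f − 1/do → di = 51.58 cm (real image, in front of mirror)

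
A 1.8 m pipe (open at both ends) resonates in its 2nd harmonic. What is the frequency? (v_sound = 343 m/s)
fₙ = nv/(2L) = 190.6 Hz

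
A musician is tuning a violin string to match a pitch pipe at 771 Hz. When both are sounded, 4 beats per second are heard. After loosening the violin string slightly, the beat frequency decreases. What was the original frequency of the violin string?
775 Hz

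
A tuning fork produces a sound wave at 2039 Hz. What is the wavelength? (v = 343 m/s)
λ = v/f = 0.1682 m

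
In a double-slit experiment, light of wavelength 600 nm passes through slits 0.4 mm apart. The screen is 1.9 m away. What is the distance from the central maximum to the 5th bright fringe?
y = mλL/d = 14.25 mm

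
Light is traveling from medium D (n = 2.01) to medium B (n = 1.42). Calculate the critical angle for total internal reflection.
θc = arcsin(n₂/n₁) = 44.95°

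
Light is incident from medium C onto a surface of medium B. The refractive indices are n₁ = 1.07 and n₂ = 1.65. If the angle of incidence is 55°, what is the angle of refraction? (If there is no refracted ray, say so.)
sin θ₂ = (n₁/n₂)·sin θ₁ = 0.5312 → θ₂ = 32.09°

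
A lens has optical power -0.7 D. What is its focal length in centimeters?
f = 1/P = -142.9 cm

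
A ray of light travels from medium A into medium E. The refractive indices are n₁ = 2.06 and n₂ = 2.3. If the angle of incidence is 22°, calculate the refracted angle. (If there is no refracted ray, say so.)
sin θ₂ = (n₁/n₂)·sin θ₁ = 0.3355 → θ₂ = 19.6°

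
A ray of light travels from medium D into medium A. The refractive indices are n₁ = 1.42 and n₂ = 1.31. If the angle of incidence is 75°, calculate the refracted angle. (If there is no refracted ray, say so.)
sin θ₂ = (n₁/n₂)·sin θ₁ = 1.047 > 1, so there is no refracted ray — the light undergoes total internal reflection.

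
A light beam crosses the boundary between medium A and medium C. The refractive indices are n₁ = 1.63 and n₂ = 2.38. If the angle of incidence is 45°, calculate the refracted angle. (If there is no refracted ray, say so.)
sin θ₂ = (n₁/n₂)·sin θ₁ = 0.4843 → θ₂ = 28.97°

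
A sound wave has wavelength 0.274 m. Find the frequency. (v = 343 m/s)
f = v/λ = 1252 Hz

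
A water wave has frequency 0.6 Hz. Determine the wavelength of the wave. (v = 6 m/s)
λ = v/f = 10 m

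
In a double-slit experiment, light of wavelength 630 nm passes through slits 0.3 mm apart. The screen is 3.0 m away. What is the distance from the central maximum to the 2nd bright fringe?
y = mλL/d = 12.6 mm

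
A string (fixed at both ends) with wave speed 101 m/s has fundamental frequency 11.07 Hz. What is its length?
L = v/(2f₁) = 4.562 m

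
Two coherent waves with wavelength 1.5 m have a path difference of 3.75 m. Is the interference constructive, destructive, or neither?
destructive — path difference = 2.5λ, an odd multiple of λ/2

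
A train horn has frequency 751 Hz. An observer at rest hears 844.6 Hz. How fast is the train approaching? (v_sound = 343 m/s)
v_s = v·(1 − f/f_obs) = 38.01 m/s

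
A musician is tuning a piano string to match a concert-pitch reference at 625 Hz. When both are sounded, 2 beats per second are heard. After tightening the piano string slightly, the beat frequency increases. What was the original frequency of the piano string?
627 Hz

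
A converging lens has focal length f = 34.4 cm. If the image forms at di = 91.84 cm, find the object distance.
1/do = 1/f − 1/di → do = 55 cm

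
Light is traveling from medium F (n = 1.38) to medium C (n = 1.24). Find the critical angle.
θc = arcsin(n₂/n₁) = 63.97°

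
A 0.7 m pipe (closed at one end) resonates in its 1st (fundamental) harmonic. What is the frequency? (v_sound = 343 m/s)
fₙ = nv/(4L) = 122.5 Hz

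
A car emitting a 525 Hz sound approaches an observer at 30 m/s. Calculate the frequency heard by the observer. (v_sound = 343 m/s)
f_obs = f·v/(v − v_s) = 575.3 Hz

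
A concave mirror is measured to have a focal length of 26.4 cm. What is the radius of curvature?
R = 2|f| = 52.8 cm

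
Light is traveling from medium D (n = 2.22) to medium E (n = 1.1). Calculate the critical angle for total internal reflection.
θc = arcsin(n₂/n₁) = 29.7°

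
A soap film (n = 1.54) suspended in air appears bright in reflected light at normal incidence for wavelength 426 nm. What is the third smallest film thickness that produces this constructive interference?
2nt = (m − ½)λ with m = 3 → t = (m − ½)λ/(2n) = 345.8 nm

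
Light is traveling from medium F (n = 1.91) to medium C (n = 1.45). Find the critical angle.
θc = arcsin(n₂/n₁) = 49.39°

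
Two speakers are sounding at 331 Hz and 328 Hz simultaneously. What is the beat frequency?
3 Hz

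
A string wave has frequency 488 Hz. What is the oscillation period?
T = 1/f = 0.002049 s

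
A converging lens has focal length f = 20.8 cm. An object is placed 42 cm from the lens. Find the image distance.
1/di = 1/f − 1/do → di = 41.21 cm (real image)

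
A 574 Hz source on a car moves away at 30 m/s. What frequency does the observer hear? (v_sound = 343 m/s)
f_obs = f·v/(v + v_s) = 527.8 Hz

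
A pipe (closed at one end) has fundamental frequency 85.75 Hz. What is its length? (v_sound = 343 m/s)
L = v/(4f₁) = 1 m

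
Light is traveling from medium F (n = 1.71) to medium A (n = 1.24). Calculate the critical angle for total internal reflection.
θc = arcsin(n₂/n₁) = 46.48°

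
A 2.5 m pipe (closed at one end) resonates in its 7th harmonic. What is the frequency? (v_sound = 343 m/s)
fₙ = nv/(4L) = 240.1 Hz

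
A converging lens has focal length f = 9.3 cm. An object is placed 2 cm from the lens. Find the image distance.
1/di = 1/f − 1/do → di = -2.548 cm (virtual image)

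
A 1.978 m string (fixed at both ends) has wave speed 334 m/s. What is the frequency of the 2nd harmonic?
fₙ = nv/(2L) = 168.9 Hz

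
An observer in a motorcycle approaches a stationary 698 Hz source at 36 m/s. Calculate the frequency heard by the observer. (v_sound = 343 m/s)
f_obs = f·(v + v_o)/v = 771.3 Hz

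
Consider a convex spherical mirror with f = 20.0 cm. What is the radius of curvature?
R = 2|f| = 40 cm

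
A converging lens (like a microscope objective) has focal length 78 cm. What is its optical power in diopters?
P = 1/f = 1.282 D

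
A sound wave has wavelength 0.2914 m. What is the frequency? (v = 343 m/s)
f = v/λ = 1177 Hz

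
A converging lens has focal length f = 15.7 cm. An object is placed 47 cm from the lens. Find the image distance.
1/di = 1/f − 1/do → di = 23.58 cm (real image)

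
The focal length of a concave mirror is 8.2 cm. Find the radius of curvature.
R = 2|f| = 16.4 cm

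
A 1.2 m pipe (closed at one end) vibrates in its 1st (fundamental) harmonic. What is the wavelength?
λₙ = 4L/n = 4.8 m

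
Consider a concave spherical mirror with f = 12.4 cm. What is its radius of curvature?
R = 2|f| = 24.8 cm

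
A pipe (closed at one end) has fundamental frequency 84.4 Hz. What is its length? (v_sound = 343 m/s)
L = v/(4f₁) = 1.016 m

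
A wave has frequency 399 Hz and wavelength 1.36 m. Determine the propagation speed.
v = fλ = 542.6 m/s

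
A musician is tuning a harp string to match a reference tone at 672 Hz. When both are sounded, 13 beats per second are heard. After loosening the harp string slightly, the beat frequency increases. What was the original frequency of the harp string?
659 Hz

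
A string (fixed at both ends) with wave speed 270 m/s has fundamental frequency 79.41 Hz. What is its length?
L = v/(2f₁) = 1.7 m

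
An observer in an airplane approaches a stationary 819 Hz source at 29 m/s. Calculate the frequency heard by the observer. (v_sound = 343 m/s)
f_obs = f·(v + v_o)/v = 888.2 Hz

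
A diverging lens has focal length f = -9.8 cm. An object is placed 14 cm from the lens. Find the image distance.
1/di = 1/f − 1/do → di = -5.765 cm (virtual image)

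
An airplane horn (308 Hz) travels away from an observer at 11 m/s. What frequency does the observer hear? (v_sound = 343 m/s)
f_obs = f·v/(v + v_s) = 298.4 Hz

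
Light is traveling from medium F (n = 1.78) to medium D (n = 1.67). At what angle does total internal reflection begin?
θc = arcsin(n₂/n₁) = 69.75°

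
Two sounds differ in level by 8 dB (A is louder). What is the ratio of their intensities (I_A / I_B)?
I_A/I_B = 10^(Δβ/10) = 6.31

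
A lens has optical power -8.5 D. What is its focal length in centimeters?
f = 1/P = -11.76 cm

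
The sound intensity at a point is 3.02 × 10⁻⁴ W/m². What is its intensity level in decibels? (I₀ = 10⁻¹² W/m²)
β = 10·log₁₀(I/I₀) = 84.8 dB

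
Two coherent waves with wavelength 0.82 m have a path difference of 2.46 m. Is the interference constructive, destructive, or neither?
constructive — path difference = 3λ, a whole number of wavelengths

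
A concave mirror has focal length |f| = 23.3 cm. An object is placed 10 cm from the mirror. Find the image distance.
f = +23.3 cm (concave); 1/di = 1/f − 1/do → di = -17.52 cm (virtual image, behind mirror)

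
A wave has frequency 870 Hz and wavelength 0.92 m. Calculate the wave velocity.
v = fλ = 800.4 m/s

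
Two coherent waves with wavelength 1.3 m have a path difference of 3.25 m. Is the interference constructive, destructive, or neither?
destructive — path difference = 2.5λ, an odd multiple of λ/2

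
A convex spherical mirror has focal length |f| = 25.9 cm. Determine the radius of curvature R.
R = 2|f| = 51.8 cm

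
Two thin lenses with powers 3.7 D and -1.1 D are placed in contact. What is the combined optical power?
P_total = P₁ + P₂ = 2.6 D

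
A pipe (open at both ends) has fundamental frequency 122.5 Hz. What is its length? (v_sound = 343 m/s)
L = v/(2f₁) = 1.4 m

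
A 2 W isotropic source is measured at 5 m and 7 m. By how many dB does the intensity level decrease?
Δβ = 20·log₁₀(r₂/r₁) = 2.923 dB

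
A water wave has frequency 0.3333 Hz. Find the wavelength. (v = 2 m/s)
λ = v/f = 6.001 m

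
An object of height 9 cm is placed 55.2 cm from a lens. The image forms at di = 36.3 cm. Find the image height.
hi = (-di/do) × ho = -5.918 cm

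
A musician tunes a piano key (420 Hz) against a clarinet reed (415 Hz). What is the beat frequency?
5 Hz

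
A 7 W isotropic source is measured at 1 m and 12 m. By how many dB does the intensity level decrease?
Δβ = 20·log₁₀(r₂/r₁) = 21.58 dB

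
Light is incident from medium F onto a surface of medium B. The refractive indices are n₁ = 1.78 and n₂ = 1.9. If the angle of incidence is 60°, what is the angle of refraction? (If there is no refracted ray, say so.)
sin θ₂ = (n₁/n₂)·sin θ₁ = 0.8113 → θ₂ = 54.23°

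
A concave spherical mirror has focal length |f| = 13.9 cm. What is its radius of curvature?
R = 2|f| = 27.8 cm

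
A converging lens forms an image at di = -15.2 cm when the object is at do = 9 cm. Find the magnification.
M = −di/do = 1.689 (upright image)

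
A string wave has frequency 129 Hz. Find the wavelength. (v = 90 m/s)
λ = v/f = 0.6977 m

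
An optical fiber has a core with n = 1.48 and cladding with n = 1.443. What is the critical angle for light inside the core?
θc = arcsin(n_cladding/n_core) = 77.16°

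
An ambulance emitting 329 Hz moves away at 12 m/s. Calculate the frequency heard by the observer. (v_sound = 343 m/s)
f_obs = f·v/(v + v_s) = 317.9 Hz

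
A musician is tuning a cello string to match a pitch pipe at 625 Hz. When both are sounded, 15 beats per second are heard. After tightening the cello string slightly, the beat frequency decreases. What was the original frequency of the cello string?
610 Hz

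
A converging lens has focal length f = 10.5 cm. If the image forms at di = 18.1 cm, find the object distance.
1/do = 1/f − 1/di → do = 25.01 cm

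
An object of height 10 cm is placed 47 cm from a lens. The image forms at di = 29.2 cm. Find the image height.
hi = (-di/do) × ho = -6.213 cm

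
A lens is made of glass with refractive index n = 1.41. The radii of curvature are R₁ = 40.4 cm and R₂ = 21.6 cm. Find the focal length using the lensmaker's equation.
1/f = (n − 1)(1/R₁ − 1/R₂) → f = -113.2 cm (diverging lens)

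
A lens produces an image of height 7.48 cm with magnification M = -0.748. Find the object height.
ho = |hi|/|M| = 10 cm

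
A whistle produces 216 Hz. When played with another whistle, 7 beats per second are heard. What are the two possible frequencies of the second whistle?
f₂ = 216 ± 7 Hz → 223 Hz or 209 Hz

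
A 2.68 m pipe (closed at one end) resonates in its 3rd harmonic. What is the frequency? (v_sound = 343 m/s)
fₙ = nv/(4L) = 95.99 Hz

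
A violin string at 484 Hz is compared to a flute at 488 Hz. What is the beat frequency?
4 Hz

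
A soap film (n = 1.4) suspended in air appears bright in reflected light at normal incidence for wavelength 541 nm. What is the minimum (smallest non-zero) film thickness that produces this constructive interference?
2nt = (m − ½)λ with m = 1 → t = (m − ½)λ/(2n) = 96.61 nm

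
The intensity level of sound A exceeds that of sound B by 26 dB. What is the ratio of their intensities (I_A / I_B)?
I_A/I_B = 10^(Δβ/10) = 398.1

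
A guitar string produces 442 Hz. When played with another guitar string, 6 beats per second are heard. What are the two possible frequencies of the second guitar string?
f₂ = 442 ± 6 Hz → 448 Hz or 436 Hz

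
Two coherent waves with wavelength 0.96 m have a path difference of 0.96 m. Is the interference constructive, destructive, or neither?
constructive — path difference = 1λ, a whole number of wavelengths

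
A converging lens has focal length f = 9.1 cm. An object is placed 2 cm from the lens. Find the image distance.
1/di = 1/f − 1/do → di = -2.563 cm (virtual image)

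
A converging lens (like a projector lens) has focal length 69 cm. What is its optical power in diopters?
P = 1/f = 1.449 D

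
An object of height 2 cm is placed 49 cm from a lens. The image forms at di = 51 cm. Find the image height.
hi = (-di/do) × ho = -2.082 cm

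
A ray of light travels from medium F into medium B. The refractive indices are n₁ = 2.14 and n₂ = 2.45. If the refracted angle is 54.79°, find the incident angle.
sin θ₁ = (n₂/n₁)·sin θ₂ → θ₁ = 69.29°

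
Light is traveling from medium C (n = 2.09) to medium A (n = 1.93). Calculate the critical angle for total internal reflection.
θc = arcsin(n₂/n₁) = 67.44°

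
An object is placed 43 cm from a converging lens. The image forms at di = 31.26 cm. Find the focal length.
1/f = 1/do + 1/di → f = 18.1 cm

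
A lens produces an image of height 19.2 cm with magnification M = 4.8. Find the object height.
ho = |hi|/|M| = 4 cm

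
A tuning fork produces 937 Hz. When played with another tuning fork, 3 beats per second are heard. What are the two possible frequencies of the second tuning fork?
f₂ = 937 ± 3 Hz → 940 Hz or 934 Hz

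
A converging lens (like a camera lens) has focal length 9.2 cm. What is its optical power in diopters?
P = 1/f = 10.87 D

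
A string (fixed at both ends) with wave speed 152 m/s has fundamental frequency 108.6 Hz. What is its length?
L = v/(2f₁) = 0.6998 m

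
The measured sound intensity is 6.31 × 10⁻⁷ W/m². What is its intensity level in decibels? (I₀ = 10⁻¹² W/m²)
β = 10·log₁₀(I/I₀) = 58 dB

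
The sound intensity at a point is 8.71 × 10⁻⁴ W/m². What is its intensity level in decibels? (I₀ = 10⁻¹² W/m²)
β = 10·log₁₀(I/I₀) = 89.4 dB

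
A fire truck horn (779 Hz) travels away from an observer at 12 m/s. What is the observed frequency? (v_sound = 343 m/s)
f_obs = f·v/(v + v_s) = 752.7 Hz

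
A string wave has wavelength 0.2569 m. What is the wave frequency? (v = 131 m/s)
f = v/λ = 509.9 Hz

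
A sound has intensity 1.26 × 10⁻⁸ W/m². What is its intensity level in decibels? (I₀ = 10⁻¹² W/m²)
β = 10·log₁₀(I/I₀) = 41 dB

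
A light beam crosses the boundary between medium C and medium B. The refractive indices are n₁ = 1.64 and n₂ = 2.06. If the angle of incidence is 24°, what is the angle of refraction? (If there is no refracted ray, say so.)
sin θ₂ = (n₁/n₂)·sin θ₁ = 0.3238 → θ₂ = 18.89°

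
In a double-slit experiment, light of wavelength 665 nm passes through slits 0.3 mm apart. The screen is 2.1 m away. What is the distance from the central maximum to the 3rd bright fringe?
y = mλL/d = 13.97 mm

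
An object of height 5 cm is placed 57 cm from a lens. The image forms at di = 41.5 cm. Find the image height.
hi = (-di/do) × ho = -3.64 cm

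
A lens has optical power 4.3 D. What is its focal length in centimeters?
f = 1/P = 23.26 cm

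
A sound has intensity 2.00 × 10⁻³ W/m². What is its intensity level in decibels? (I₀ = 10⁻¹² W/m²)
β = 10·log₁₀(I/I₀) = 93.01 dB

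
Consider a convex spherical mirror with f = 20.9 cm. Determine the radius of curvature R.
R = 2|f| = 41.8 cm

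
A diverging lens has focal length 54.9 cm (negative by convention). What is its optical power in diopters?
P = 1/f = -1.821 D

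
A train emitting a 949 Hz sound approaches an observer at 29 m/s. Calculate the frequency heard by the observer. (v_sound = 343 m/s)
f_obs = f·v/(v − v_s) = 1037 Hz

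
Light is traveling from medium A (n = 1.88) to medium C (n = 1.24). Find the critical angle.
θc = arcsin(n₂/n₁) = 41.27°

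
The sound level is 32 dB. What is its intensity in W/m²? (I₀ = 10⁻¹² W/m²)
I = I₀·10^(β/10) = 1.58 × 10⁻⁹ W/m²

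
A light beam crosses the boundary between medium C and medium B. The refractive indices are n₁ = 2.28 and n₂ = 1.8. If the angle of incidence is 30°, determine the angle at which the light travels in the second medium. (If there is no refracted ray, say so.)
sin θ₂ = (n₁/n₂)·sin θ₁ = 0.6333 → θ₂ = 39.3°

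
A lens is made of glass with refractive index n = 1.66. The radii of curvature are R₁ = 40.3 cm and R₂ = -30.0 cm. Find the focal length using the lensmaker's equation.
1/f = (n − 1)(1/R₁ − 1/R₂) → f = 26.06 cm (converging lens)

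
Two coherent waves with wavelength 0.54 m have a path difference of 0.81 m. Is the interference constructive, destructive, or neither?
destructive — path difference = 1.5λ, an odd multiple of λ/2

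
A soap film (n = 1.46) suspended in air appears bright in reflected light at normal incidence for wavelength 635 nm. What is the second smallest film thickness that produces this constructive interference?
2nt = (m − ½)λ with m = 2 → t = (m − ½)λ/(2n) = 326.2 nm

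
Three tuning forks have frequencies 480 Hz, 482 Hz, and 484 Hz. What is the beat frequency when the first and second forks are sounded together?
2 Hz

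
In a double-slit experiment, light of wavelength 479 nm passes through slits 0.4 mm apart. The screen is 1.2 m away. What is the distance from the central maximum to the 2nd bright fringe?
y = mλL/d = 2.874 mm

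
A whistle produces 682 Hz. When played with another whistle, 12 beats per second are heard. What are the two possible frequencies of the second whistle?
f₂ = 682 ± 12 Hz → 694 Hz or 670 Hz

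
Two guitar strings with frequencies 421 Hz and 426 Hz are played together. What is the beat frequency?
5 Hz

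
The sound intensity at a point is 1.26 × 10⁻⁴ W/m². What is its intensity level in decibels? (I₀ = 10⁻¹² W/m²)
β = 10·log₁₀(I/I₀) = 81 dB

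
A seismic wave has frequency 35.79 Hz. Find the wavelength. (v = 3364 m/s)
λ = v/f = 93.99 m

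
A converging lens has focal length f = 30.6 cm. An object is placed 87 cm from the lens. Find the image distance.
1/di = 1/f − 1/do → di = 47.2 cm (real image)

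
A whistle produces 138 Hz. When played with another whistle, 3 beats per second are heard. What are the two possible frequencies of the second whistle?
f₂ = 138 ± 3 Hz → 141 Hz or 135 Hz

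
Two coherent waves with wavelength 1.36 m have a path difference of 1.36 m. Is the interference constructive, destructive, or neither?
constructive — path difference = 1λ, a whole number of wavelengths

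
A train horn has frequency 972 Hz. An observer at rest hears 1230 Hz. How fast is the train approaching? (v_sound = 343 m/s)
v_s = v·(1 − f/f_obs) = 71.95 m/s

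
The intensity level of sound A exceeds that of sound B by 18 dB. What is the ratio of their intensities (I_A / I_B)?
I_A/I_B = 10^(Δβ/10) = 63.1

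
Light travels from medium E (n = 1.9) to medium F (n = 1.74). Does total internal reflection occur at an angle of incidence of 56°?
θc = arcsin(n₂/n₁) = 66.32°; 56° < θc, so no — the ray refracts.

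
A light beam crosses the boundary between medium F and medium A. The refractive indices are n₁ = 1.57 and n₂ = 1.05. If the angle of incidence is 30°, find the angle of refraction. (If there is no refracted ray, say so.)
sin θ₂ = (n₁/n₂)·sin θ₁ = 0.7476 → θ₂ = 48.38°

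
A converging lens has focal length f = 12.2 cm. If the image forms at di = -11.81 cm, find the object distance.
1/do = 1/f − 1/di → do = 6.001 cm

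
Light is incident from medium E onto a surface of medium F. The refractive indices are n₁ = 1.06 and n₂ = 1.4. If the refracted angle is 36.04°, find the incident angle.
sin θ₁ = (n₂/n₁)·sin θ₂ → θ₁ = 50.99°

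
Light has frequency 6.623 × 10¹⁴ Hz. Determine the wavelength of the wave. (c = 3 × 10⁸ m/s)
λ = c/f = 453 nm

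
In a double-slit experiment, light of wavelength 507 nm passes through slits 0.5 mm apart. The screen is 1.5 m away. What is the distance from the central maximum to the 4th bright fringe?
y = mλL/d = 6.084 mm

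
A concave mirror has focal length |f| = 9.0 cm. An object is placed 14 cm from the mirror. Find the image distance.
f = +9.0 cm (concave); 1/di = 1/f − 1/do → di = 25.2 cm (real image, in front of mirror)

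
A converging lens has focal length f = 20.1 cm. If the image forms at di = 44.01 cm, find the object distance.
1/do = 1/f − 1/di → do = 37 cm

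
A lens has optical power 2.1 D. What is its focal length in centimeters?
f = 1/P = 47.62 cm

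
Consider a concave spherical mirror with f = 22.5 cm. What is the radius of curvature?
R = 2|f| = 45 cm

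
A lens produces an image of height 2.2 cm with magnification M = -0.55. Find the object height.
ho = |hi|/|M| = 4 cm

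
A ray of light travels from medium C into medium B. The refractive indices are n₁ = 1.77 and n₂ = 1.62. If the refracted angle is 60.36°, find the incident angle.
sin θ₁ = (n₂/n₁)·sin θ₂ → θ₁ = 52.7°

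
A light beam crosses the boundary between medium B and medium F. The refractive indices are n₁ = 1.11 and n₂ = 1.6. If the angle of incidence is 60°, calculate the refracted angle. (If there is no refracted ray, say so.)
sin θ₂ = (n₁/n₂)·sin θ₁ = 0.6008 → θ₂ = 36.93°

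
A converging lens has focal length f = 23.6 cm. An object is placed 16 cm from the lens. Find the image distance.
1/di = 1/f − 1/do → di = -49.68 cm (virtual image)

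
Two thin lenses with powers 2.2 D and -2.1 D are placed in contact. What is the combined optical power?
P_total = P₁ + P₂ = 0.1 D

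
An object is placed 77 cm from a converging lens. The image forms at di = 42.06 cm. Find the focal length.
1/f = 1/do + 1/di → f = 27.2 cm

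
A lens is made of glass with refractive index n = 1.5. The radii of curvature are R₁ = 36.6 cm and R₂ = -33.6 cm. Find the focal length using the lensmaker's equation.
1/f = (n − 1)(1/R₁ − 1/R₂) → f = 35.04 cm (converging lens)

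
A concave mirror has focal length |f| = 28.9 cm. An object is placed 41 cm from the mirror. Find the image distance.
f = +28.9 cm (concave); 1/di = 1/f − 1/do → di = 97.93 cm (real image, in front of mirror)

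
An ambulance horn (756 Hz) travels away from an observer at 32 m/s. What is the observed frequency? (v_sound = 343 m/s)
f_obs = f·v/(v + v_s) = 691.5 Hz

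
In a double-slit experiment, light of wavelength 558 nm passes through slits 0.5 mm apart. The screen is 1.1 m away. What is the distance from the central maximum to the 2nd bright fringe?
y = mλL/d = 2.455 mm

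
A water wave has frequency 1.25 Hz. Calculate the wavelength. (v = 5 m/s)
λ = v/f = 4 m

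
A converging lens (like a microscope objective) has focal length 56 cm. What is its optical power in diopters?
P = 1/f = 1.786 D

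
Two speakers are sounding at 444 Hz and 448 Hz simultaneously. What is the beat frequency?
4 Hz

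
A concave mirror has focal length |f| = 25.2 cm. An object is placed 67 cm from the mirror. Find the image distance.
f = +25.2 cm (concave); 1/di = 1/f − 1/do → di = 40.39 cm (real image, in front of mirror)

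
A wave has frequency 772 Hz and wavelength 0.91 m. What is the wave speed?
v = fλ = 702.5 m/s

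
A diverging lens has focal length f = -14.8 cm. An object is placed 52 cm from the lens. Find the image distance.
1/di = 1/f − 1/do → di = -11.52 cm (virtual image)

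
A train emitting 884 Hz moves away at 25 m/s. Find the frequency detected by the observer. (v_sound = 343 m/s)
f_obs = f·v/(v + v_s) = 823.9 Hz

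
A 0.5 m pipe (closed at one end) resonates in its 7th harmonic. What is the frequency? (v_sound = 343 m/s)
fₙ = nv/(4L) = 1200 Hz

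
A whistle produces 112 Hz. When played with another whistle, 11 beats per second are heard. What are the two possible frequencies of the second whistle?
f₂ = 112 ± 11 Hz → 123 Hz or 101 Hz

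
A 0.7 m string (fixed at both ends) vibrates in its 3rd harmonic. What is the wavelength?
λₙ = 2L/n = 0.4667 m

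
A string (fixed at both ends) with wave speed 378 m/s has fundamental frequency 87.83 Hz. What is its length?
L = v/(2f₁) = 2.152 m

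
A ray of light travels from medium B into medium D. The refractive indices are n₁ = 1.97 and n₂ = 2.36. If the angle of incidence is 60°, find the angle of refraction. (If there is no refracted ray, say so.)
sin θ₂ = (n₁/n₂)·sin θ₁ = 0.7229 → θ₂ = 46.3°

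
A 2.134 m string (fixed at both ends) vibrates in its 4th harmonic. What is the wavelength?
λₙ = 2L/n = 1.067 m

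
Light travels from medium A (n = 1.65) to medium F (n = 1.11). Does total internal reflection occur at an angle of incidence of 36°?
θc = arcsin(n₂/n₁) = 42.28°; 36° < θc, so no — the ray refracts.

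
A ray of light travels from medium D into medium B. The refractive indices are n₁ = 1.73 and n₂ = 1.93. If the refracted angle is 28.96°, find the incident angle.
sin θ₁ = (n₂/n₁)·sin θ₂ → θ₁ = 32.7°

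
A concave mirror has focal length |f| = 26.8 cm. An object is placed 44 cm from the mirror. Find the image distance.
f = +26.8 cm (concave); 1/di = 1/f − 1/do → di = 68.56 cm (real image, in front of mirror)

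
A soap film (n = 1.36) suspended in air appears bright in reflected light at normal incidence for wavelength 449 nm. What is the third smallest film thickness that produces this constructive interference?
2nt = (m − ½)λ with m = 3 → t = (m − ½)λ/(2n) = 412.7 nm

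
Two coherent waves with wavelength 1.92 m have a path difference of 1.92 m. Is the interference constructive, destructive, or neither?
constructive — path difference = 1λ, a whole number of wavelengths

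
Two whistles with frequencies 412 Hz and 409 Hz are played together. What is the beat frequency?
3 Hz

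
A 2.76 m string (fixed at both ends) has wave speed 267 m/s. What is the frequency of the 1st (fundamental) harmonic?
fₙ = nv/(2L) = 48.37 Hz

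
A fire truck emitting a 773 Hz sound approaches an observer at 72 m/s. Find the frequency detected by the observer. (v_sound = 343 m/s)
f_obs = f·v/(v − v_s) = 978.4 Hz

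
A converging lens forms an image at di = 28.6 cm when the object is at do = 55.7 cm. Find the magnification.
M = −di/do = -0.5135 (inverted image)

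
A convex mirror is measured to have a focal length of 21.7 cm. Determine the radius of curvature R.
R = 2|f| = 43.4 cm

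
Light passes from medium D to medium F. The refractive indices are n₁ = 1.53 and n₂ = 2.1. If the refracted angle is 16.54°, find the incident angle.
sin θ₁ = (n₂/n₁)·sin θ₂ → θ₁ = 23°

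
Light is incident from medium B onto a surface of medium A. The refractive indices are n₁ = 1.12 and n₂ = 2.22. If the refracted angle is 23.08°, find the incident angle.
sin θ₁ = (n₂/n₁)·sin θ₂ → θ₁ = 50.99°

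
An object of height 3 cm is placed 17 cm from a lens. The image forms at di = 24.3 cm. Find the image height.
hi = (-di/do) × ho = -4.288 cm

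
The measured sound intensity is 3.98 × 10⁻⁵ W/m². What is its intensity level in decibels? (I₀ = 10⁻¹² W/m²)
β = 10·log₁₀(I/I₀) = 76 dB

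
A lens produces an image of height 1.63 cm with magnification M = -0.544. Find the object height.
ho = |hi|/|M| = 2.996 cm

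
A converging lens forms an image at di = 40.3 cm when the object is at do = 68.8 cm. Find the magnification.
M = −di/do = -0.5858 (inverted image)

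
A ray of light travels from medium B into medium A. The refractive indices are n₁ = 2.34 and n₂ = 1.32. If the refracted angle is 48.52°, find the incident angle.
sin θ₁ = (n₂/n₁)·sin θ₂ → θ₁ = 25°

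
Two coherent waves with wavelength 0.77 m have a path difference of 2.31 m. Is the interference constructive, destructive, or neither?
constructive — path difference = 3λ, a whole number of wavelengths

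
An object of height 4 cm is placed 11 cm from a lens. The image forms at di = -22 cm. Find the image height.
hi = (-di/do) × ho = 8 cm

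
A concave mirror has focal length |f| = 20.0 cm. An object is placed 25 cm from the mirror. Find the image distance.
f = +20.0 cm (concave); 1/di = 1/f − 1/do → di = 100 cm (real image, in front of mirror)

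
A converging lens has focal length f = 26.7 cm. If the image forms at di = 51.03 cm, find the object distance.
1/do = 1/f − 1/di → do = 56 cm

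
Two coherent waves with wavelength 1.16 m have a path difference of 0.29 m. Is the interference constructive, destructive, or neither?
neither (partial) — path difference = 0.25λ, neither a whole number of wavelengths nor an odd multiple of λ/2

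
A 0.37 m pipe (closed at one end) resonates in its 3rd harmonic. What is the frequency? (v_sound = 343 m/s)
fₙ = nv/(4L) = 695.3 Hz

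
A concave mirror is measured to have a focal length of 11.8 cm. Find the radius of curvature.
R = 2|f| = 23.6 cm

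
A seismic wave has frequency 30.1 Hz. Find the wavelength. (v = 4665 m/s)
λ = v/f = 155 m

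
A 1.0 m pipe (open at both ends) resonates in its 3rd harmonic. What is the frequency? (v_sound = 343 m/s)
fₙ = nv/(2L) = 514.5 Hz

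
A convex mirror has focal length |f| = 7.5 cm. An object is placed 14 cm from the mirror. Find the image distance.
f = −7.5 cm (convex); 1/di = 1/f − 1/do → di = -4.884 cm (virtual image, behind mirror)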